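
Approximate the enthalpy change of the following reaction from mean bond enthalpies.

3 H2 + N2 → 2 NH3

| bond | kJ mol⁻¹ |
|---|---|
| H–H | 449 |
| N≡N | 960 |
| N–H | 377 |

ΔH ≈ +45 kJ

Bonds broken (reactants):
  H–H: 3 × 449 = 1347
  N≡N: 1 × 960 = 960
  Σ(broken) = 2307 kJ
Bonds formed (products):
  N–H: 6 × 377 = 2262
  Σ(formed) = 2262 kJ
ΔH = Σ(broken) − Σ(formed) = 2307 − 2262 = +45 kJ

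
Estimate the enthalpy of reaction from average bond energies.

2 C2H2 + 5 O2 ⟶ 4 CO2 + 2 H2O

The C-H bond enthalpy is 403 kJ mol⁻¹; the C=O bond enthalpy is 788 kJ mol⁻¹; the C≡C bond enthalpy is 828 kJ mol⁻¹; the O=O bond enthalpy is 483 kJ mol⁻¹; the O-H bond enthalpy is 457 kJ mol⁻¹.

ΔH ≈ −2449 kJ

Bonds broken (reactants):
  C≡C: 2 × 828 = 1656
  C-H: 4 × 403 = 1612
  O=O: 5 × 483 = 2415
  Σ(broken) = 5683 kJ
Bonds formed (products):
  C=O: 8 × 788 = 6304
  O-H: 4 × 457 = 1828
  Σ(formed) = 8132 kJ
ΔH = Σ(broken) − Σ(formed) = 5683 − 8132 = −2449 kJ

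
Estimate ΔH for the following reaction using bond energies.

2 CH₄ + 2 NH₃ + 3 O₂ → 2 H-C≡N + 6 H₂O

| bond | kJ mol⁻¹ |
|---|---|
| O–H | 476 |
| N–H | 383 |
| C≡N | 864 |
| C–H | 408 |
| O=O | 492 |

Bonds broken (reactants):
  C–H: 8 × 408 = 3264
  N–H: 6 × 383 = 2298
  O=O: 3 × 492 = 1476
  Σ(broken) = 7038 kJ
Bonds formed (products):
  C≡N: 2 × 864 = 1728
  C–H: 2 × 408 = 816
  O–H: 12 × 476 = 5712
  Σ(formed) = 8256 kJ
ΔH = Σ(broken) − Σ(formed) = 7038 − 8256 = −1218 kJ

ΔH ≈ −1218 kJ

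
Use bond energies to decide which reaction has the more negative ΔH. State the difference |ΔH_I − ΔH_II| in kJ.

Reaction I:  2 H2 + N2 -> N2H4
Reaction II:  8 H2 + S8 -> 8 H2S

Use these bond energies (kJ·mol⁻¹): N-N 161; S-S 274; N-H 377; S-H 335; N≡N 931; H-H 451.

Reaction I, by 276 kJ

Reaction I:
  Bonds broken (reactants):
    H-H: 2 × 451 = 902
    N≡N: 1 × 931 = 931
    Σ(broken) = 1833 kJ
  Bonds formed (products):
    N-H: 4 × 377 = 1508
    N-N: 1 × 161 = 161
    Σ(formed) = 1669 kJ
  ΔH_I = 1833 − 1669 = +164 kJ
Reaction II:
  Bonds broken (reactants):
    H-H: 8 × 451 = 3608
    S-S: 8 × 274 = 2192
    Σ(broken) = 5800 kJ
  Bonds formed (products):
    S-H: 16 × 335 = 5360
    Σ(formed) = 5360 kJ
  ΔH_II = 5800 − 5360 = +440 kJ
ΔH_I − ΔH_II = −276 kJ, so reaction I has the more negative ΔH; |ΔH_I − ΔH_II| = 276 kJ.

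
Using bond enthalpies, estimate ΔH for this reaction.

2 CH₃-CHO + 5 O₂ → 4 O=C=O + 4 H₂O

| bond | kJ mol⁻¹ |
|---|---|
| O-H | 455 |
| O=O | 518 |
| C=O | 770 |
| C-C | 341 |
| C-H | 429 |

ΔH ≈ −1556 kJ

Bonds broken (reactants):
  C-C: 2 × 341 = 682
  C-H: 8 × 429 = 3432
  C=O: 2 × 770 = 1540
  O=O: 5 × 518 = 2590
  Σ(broken) = 8244 kJ
Bonds formed (products):
  C=O: 8 × 770 = 6160
  O-H: 8 × 455 = 3640
  Σ(formed) = 9800 kJ
ΔH = Σ(broken) − Σ(formed) = 8244 − 9800 = −1556 kJ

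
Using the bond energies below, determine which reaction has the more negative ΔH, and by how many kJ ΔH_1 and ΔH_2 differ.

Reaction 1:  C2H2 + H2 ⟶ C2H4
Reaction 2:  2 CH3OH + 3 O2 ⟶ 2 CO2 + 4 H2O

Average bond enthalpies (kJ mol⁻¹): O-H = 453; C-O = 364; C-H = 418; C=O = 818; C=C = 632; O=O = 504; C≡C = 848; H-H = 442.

Reaction 2, by 1064 kJ

Reaction 1:
  Bonds broken (reactants):
    C≡C: 1 × 848 = 848
    C-H: 2 × 418 = 836
    H-H: 1 × 442 = 442
    Σ(broken) = 2126 kJ
  Bonds formed (products):
    C-H: 4 × 418 = 1672
    C=C: 1 × 632 = 632
    Σ(formed) = 2304 kJ
  ΔH_1 = 2126 − 2304 = −178 kJ
Reaction 2:
  Bonds broken (reactants):
    C-H: 6 × 418 = 2508
    C-O: 2 × 364 = 728
    O-H: 2 × 453 = 906
    O=O: 3 × 504 = 1512
    Σ(broken) = 5654 kJ
  Bonds formed (products):
    C=O: 4 × 818 = 3272
    O-H: 8 × 453 = 3624
    Σ(formed) = 6896 kJ
  ΔH_2 = 5654 − 6896 = −1242 kJ
ΔH_1 − ΔH_2 = +1064 kJ, so reaction 2 has the more negative ΔH; |ΔH_1 − ΔH_2| = 1064 kJ.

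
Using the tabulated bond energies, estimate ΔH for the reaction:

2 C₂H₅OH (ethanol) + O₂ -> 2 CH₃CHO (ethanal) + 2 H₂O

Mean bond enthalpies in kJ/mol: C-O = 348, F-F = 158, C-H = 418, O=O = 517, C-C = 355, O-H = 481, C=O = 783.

ΔH ≈ −479 kJ

Bonds broken (reactants):
  C-C: 2 × 355 = 710
  C-H: 10 × 418 = 4180
  C-O: 2 × 348 = 696
  O-H: 2 × 481 = 962
  O=O: 1 × 517 = 517
  Σ(broken) = 7065 kJ
Bonds formed (products):
  C-C: 2 × 355 = 710
  C-H: 8 × 418 = 3344
  C=O: 2 × 783 = 1566
  O-H: 4 × 481 = 1924
  Σ(formed) = 7544 kJ
ΔH = Σ(broken) − Σ(formed) = 7065 − 7544 = −479 kJ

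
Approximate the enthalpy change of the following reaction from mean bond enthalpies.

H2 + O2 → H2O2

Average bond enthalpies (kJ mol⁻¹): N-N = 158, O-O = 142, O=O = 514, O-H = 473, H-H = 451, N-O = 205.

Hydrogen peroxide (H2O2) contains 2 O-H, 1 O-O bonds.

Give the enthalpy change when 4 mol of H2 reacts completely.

Bonds broken (reactants):
  H-H: 1 × 451 = 451
  O=O: 1 × 514 = 514
  Σ(broken) = 965 kJ
Bonds formed (products):
  O-H: 2 × 473 = 946
  O-O: 1 × 142 = 142
  Σ(formed) = 1088 kJ
ΔH = Σ(broken) − Σ(formed) = 965 − 1088 = −123 kJ
For 4× the reaction as written: 4 × (−123) = −492 kJ

ΔH = −492 kJ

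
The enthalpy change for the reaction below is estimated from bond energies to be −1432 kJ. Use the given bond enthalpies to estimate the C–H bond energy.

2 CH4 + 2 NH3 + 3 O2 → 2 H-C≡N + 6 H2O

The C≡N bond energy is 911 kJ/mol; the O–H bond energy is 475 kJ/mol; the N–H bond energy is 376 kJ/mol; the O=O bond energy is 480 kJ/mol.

D(C–H) ≈ 399 kJ/mol

Let D be the C–H bond energy.
Σ(broken) = 8×D + 6×376 + 3×480 = 3696 + 8D
Σ(formed) = 2×911 + 2×D + 12×475 = 7522 + 2D
ΔH = Σ(broken) − Σ(formed) = (3696 + 8D) − (7522 + 2D) = −3826 + 6D
Setting this equal to −1432 kJ gives 6D = 2394, so D = 399 kJ/mol.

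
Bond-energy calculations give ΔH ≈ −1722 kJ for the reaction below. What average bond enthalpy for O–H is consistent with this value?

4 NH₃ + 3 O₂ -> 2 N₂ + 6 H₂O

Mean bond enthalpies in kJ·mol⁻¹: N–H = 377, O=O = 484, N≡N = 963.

D(O–H) ≈ 481 kJ/mol

Let D be the O–H bond energy.
Σ(broken) = 12×377 + 3×484 = 5976
Σ(formed) = 2×963 + 12×D = 1926 + 12D
ΔH = Σ(broken) − Σ(formed) = (5976) − (1926 + 12D) = +4050 − 12D
Setting this equal to −1722 kJ gives 12D = 5772, so D = 481 kJ/mol.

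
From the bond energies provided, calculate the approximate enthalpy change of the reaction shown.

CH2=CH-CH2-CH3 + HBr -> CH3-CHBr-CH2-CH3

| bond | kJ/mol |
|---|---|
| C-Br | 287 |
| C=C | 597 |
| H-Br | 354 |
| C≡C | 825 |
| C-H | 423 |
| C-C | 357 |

Bonds broken (reactants):
  C-C: 2 × 357 = 714
  C-H: 8 × 423 = 3384
  C=C: 1 × 597 = 597
  H-Br: 1 × 354 = 354
  Σ(broken) = 5049 kJ
Bonds formed (products):
  C-Br: 1 × 287 = 287
  C-C: 3 × 357 = 1071
  C-H: 9 × 423 = 3807
  Σ(formed) = 5165 kJ
ΔH = Σ(broken) − Σ(formed) = 5049 − 5165 = −116 kJ

ΔH ≈ −116 kJ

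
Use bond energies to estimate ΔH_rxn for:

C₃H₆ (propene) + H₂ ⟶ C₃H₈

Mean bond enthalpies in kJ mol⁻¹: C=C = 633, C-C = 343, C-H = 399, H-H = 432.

Bonds broken (reactants):
  C-C: 1 × 343 = 343
  C-H: 6 × 399 = 2394
  C=C: 1 × 633 = 633
  H-H: 1 × 432 = 432
  Σ(broken) = 3802 kJ
Bonds formed (products):
  C-C: 2 × 343 = 686
  C-H: 8 × 399 = 3192
  Σ(formed) = 3878 kJ
ΔH = Σ(broken) − Σ(formed) = 3802 − 3878 = −76 kJ

ΔH ≈ −76 kJ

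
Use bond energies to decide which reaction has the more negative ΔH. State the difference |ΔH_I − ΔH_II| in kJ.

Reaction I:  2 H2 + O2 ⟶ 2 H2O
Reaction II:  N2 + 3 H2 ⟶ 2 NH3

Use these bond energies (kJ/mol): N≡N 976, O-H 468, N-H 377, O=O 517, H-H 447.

Reaction I:
  Bonds broken (reactants):
    H-H: 2 × 447 = 894
    O=O: 1 × 517 = 517
    Σ(broken) = 1411 kJ
  Bonds formed (products):
    O-H: 4 × 468 = 1872
    Σ(formed) = 1872 kJ
  ΔH_I = 1411 − 1872 = −461 kJ
Reaction II:
  Bonds broken (reactants):
    H-H: 3 × 447 = 1341
    N≡N: 1 × 976 = 976
    Σ(broken) = 2317 kJ
  Bonds formed (products):
    N-H: 6 × 377 = 2262
    Σ(formed) = 2262 kJ
  ΔH_II = 2317 − 2262 = +55 kJ
ΔH_I − ΔH_II = −516 kJ, so reaction I has the more negative ΔH; |ΔH_I − ΔH_II| = 516 kJ.

Reaction I, by 516 kJ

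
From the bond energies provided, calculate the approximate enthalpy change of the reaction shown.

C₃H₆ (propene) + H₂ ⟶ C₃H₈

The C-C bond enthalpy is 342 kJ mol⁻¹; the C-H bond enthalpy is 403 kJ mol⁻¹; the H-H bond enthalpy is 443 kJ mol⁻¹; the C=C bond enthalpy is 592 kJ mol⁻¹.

ΔH ≈ −113 kJ

Bonds broken (reactants):
  C-C: 1 × 342 = 342
  C-H: 6 × 403 = 2418
  C=C: 1 × 592 = 592
  H-H: 1 × 443 = 443
  Σ(broken) = 3795 kJ
Bonds formed (products):
  C-C: 2 × 342 = 684
  C-H: 8 × 403 = 3224
  Σ(formed) = 3908 kJ
ΔH = Σ(broken) − Σ(formed) = 3795 − 3908 = −113 kJ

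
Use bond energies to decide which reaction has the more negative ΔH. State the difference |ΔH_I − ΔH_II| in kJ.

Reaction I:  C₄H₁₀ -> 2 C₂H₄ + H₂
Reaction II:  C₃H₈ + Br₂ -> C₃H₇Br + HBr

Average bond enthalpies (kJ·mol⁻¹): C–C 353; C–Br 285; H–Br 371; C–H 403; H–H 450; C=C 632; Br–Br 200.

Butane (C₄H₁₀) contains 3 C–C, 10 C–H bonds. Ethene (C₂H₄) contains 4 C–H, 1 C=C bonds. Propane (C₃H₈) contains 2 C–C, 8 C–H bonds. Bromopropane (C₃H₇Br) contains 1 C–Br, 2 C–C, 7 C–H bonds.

Reaction II, by 204 kJ

Reaction I:
  Bonds broken (reactants):
    C–C: 3 × 353 = 1059
    C–H: 10 × 403 = 4030
    Σ(broken) = 5089 kJ
  Bonds formed (products):
    C–H: 8 × 403 = 3224
    C=C: 2 × 632 = 1264
    H–H: 1 × 450 = 450
    Σ(formed) = 4938 kJ
  ΔH_I = 5089 − 4938 = +151 kJ
Reaction II:
  Bonds broken (reactants):
    Br–Br: 1 × 200 = 200
    C–C: 2 × 353 = 706
    C–H: 8 × 403 = 3224
    Σ(broken) = 4130 kJ
  Bonds formed (products):
    C–Br: 1 × 285 = 285
    C–C: 2 × 353 = 706
    C–H: 7 × 403 = 2821
    H–Br: 1 × 371 = 371
    Σ(formed) = 4183 kJ
  ΔH_II = 4130 − 4183 = −53 kJ
ΔH_I − ΔH_II = +204 kJ, so reaction II has the more negative ΔH; |ΔH_I − ΔH_II| = 204 kJ.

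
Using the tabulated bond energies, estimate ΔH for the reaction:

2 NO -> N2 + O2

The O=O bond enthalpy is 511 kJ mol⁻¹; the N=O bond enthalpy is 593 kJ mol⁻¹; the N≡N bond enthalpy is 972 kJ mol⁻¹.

ΔH ≈ −297 kJ

Bonds broken (reactants):
  N=O: 2 × 593 = 1186
  Σ(broken) = 1186 kJ
Bonds formed (products):
  N≡N: 1 × 972 = 972
  O=O: 1 × 511 = 511
  Σ(formed) = 1483 kJ
ΔH = Σ(broken) − Σ(formed) = 1186 − 1483 = −297 kJ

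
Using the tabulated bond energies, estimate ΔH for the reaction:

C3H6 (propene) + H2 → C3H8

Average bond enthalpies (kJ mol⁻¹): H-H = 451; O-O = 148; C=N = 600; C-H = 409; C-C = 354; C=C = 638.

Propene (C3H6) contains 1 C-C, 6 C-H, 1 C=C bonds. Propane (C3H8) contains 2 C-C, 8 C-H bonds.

ΔH ≈ −83 kJ

Bonds broken (reactants):
  C-C: 1 × 354 = 354
  C-H: 6 × 409 = 2454
  C=C: 1 × 638 = 638
  H-H: 1 × 451 = 451
  Σ(broken) = 3897 kJ
Bonds formed (products):
  C-C: 2 × 354 = 708
  C-H: 8 × 409 = 3272
  Σ(formed) = 3980 kJ
ΔH = Σ(broken) − Σ(formed) = 3897 − 3980 = −83 kJ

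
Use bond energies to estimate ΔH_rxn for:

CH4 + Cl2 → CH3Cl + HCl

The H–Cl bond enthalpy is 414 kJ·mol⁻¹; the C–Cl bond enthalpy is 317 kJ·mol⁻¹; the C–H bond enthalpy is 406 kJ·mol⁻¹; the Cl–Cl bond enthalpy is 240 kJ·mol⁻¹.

ΔH ≈ −85 kJ

Bonds broken (reactants):
  C–H: 4 × 406 = 1624
  Cl–Cl: 1 × 240 = 240
  Σ(broken) = 1864 kJ
Bonds formed (products):
  C–Cl: 1 × 317 = 317
  C–H: 3 × 406 = 1218
  H–Cl: 1 × 414 = 414
  Σ(formed) = 1949 kJ
ΔH = Σ(broken) − Σ(formed) = 1864 − 1949 = −85 kJ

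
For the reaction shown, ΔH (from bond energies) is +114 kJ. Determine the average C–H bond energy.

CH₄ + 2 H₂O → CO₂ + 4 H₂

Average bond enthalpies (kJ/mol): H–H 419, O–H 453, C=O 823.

Let D be the C–H bond energy.
Σ(broken) = 4×D + 4×453 = 1812 + 4D
Σ(formed) = 2×823 + 4×419 = 3322
ΔH = Σ(broken) − Σ(formed) = (1812 + 4D) − (3322) = −1510 + 4D
Setting this equal to +114 kJ gives 4D = 1624, so D = 406 kJ/mol.

D(C–H) ≈ 406 kJ/mol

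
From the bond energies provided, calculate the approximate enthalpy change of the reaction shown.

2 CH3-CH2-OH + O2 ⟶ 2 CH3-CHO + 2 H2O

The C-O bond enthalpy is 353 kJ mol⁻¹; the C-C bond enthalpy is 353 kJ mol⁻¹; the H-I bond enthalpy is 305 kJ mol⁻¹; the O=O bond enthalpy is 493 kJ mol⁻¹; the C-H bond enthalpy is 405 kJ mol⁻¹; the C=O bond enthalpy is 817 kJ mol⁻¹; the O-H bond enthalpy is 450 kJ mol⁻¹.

Bonds broken (reactants):
  C-C: 2 × 353 = 706
  C-H: 10 × 405 = 4050
  C-O: 2 × 353 = 706
  O-H: 2 × 450 = 900
  O=O: 1 × 493 = 493
  Σ(broken) = 6855 kJ
Bonds formed (products):
  C-C: 2 × 353 = 706
  C-H: 8 × 405 = 3240
  C=O: 2 × 817 = 1634
  O-H: 4 × 450 = 1800
  Σ(formed) = 7380 kJ
ΔH = Σ(broken) − Σ(formed) = 6855 − 7380 = −525 kJ

ΔH ≈ −525 kJ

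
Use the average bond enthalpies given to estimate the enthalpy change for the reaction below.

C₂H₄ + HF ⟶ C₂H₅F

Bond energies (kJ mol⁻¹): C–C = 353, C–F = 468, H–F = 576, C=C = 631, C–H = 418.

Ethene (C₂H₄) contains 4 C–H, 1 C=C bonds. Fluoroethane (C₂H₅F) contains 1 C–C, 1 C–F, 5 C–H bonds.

Bonds broken (reactants):
  C–H: 4 × 418 = 1672
  C=C: 1 × 631 = 631
  H–F: 1 × 576 = 576
  Σ(broken) = 2879 kJ
Bonds formed (products):
  C–C: 1 × 353 = 353
  C–F: 1 × 468 = 468
  C–H: 5 × 418 = 2090
  Σ(formed) = 2911 kJ
ΔH = Σ(broken) − Σ(formed) = 2879 − 2911 = −32 kJ

ΔH ≈ −32 kJ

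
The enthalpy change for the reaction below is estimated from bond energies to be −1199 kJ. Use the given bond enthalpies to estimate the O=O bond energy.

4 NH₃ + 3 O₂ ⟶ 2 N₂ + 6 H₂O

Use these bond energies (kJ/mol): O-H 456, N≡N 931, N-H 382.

Let D be the O=O bond energy.
Σ(broken) = 12×382 + 3×D = 4584 + 3D
Σ(formed) = 2×931 + 12×456 = 7334
ΔH = Σ(broken) − Σ(formed) = (4584 + 3D) − (7334) = −2750 + 3D
Setting this equal to −1199 kJ gives 3D = 1551, so D = 517 kJ/mol.

D(O=O) ≈ 517 kJ/mol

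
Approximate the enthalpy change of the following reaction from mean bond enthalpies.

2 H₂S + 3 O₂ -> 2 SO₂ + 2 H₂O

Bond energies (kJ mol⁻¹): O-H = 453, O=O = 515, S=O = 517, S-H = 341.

ΔH ≈ −971 kJ

Bonds broken (reactants):
  O=O: 3 × 515 = 1545
  S-H: 4 × 341 = 1364
  Σ(broken) = 2909 kJ
Bonds formed (products):
  O-H: 4 × 453 = 1812
  S=O: 4 × 517 = 2068
  Σ(formed) = 3880 kJ
ΔH = Σ(broken) − Σ(formed) = 2909 − 3880 = −971 kJ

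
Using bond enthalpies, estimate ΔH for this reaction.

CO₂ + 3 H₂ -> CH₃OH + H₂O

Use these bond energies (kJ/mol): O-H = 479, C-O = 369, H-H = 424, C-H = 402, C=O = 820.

ΔH ≈ −100 kJ

Bonds broken (reactants):
  C=O: 2 × 820 = 1640
  H-H: 3 × 424 = 1272
  Σ(broken) = 2912 kJ
Bonds formed (products):
  C-H: 3 × 402 = 1206
  C-O: 1 × 369 = 369
  O-H: 3 × 479 = 1437
  Σ(formed) = 3012 kJ
ΔH = Σ(broken) − Σ(formed) = 2912 − 3012 = −100 kJ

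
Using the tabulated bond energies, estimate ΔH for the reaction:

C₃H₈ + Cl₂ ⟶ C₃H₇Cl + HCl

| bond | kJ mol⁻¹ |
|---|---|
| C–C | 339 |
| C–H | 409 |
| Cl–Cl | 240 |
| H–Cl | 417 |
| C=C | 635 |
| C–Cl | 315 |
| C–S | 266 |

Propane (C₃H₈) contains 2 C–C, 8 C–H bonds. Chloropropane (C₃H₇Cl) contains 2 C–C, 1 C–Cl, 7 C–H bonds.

ΔH ≈ −83 kJ

Bonds broken (reactants):
  C–C: 2 × 339 = 678
  C–H: 8 × 409 = 3272
  Cl–Cl: 1 × 240 = 240
  Σ(broken) = 4190 kJ
Bonds formed (products):
  C–C: 2 × 339 = 678
  C–Cl: 1 × 315 = 315
  C–H: 7 × 409 = 2863
  H–Cl: 1 × 417 = 417
  Σ(formed) = 4273 kJ
ΔH = Σ(broken) − Σ(formed) = 4190 − 4273 = −83 kJ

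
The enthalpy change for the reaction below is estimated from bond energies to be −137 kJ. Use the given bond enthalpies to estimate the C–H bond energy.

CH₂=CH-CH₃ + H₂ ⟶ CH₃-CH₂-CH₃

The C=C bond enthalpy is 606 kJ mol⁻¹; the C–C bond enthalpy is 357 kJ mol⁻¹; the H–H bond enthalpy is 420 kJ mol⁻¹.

D(C–H) ≈ 403 kJ/mol

Let D be the C–H bond energy.
Σ(broken) = 1×357 + 6×D + 1×606 + 1×420 = 1383 + 6D
Σ(formed) = 2×357 + 8×D = 714 + 8D
ΔH = Σ(broken) − Σ(formed) = (1383 + 6D) − (714 + 8D) = +669 − 2D
Setting this equal to −137 kJ gives 2D = 806, so D = 403 kJ/mol.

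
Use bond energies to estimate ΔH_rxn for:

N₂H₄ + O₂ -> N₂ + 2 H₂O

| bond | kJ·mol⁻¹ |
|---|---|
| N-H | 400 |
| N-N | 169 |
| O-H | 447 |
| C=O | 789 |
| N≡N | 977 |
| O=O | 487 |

ΔH ≈ −509 kJ

Bonds broken (reactants):
  N-H: 4 × 400 = 1600
  N-N: 1 × 169 = 169
  O=O: 1 × 487 = 487
  Σ(broken) = 2256 kJ
Bonds formed (products):
  N≡N: 1 × 977 = 977
  O-H: 4 × 447 = 1788
  Σ(formed) = 2765 kJ
ΔH = Σ(broken) − Σ(formed) = 2256 − 2765 = −509 kJ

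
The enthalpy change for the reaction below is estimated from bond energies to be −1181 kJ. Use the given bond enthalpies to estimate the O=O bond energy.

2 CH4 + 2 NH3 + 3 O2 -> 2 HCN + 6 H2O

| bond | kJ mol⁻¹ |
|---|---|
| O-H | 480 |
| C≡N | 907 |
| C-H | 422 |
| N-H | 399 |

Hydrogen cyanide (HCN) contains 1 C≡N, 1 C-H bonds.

Let D be the O=O bond energy.
Σ(broken) = 8×422 + 6×399 + 3×D = 5770 + 3D
Σ(formed) = 2×907 + 2×422 + 12×480 = 8418
ΔH = Σ(broken) − Σ(formed) = (5770 + 3D) − (8418) = −2648 + 3D
Setting this equal to −1181 kJ gives 3D = 1467, so D = 489 kJ/mol.

D(O=O) ≈ 489 kJ/mol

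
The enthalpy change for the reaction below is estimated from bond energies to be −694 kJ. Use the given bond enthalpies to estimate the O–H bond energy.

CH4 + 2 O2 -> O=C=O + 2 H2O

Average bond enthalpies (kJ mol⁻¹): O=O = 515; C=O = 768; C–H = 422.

Let D be the O–H bond energy.
Σ(broken) = 4×422 + 2×515 = 2718
Σ(formed) = 2×768 + 4×D = 1536 + 4D
ΔH = Σ(broken) − Σ(formed) = (2718) − (1536 + 4D) = +1182 − 4D
Setting this equal to −694 kJ gives 4D = 1876, so D = 469 kJ/mol.

D(O–H) ≈ 469 kJ/mol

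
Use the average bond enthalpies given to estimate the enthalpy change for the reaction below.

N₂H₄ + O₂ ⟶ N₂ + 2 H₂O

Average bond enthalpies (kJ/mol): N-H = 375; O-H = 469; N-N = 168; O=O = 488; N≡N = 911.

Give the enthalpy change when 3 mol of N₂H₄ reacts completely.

Bonds broken (reactants):
  N-H: 4 × 375 = 1500
  N-N: 1 × 168 = 168
  O=O: 1 × 488 = 488
  Σ(broken) = 2156 kJ
Bonds formed (products):
  N≡N: 1 × 911 = 911
  O-H: 4 × 469 = 1876
  Σ(formed) = 2787 kJ
ΔH = Σ(broken) − Σ(formed) = 2156 − 2787 = −631 kJ
For 3× the reaction as written: 3 × (−631) = −1893 kJ

ΔH = −1893 kJ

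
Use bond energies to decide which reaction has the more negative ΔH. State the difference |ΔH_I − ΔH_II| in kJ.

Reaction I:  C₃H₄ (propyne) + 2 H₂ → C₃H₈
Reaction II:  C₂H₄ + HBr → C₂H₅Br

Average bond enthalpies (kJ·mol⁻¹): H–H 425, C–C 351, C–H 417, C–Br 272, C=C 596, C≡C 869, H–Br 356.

Reaction I, by 212 kJ

Reaction I:
  Bonds broken (reactants):
    C≡C: 1 × 869 = 869
    C–C: 1 × 351 = 351
    C–H: 4 × 417 = 1668
    H–H: 2 × 425 = 850
    Σ(broken) = 3738 kJ
  Bonds formed (products):
    C–C: 2 × 351 = 702
    C–H: 8 × 417 = 3336
    Σ(formed) = 4038 kJ
  ΔH_I = 3738 − 4038 = −300 kJ
Reaction II:
  Bonds broken (reactants):
    C–H: 4 × 417 = 1668
    C=C: 1 × 596 = 596
    H–Br: 1 × 356 = 356
    Σ(broken) = 2620 kJ
  Bonds formed (products):
    C–Br: 1 × 272 = 272
    C–C: 1 × 351 = 351
    C–H: 5 × 417 = 2085
    Σ(formed) = 2708 kJ
  ΔH_II = 2620 − 2708 = −88 kJ
ΔH_I − ΔH_II = −212 kJ, so reaction I has the more negative ΔH; |ΔH_I − ΔH_II| = 212 kJ.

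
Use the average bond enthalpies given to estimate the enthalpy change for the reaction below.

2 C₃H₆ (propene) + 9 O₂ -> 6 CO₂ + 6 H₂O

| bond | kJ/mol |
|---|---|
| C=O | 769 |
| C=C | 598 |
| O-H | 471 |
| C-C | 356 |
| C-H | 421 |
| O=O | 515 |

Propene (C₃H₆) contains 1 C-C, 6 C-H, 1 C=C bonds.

ΔH ≈ −3285 kJ

Bonds broken (reactants):
  C-C: 2 × 356 = 712
  C-H: 12 × 421 = 5052
  C=C: 2 × 598 = 1196
  O=O: 9 × 515 = 4635
  Σ(broken) = 11595 kJ
Bonds formed (products):
  C=O: 12 × 769 = 9228
  O-H: 12 × 471 = 5652
  Σ(formed) = 14880 kJ
ΔH = Σ(broken) − Σ(formed) = 11595 − 14880 = −3285 kJ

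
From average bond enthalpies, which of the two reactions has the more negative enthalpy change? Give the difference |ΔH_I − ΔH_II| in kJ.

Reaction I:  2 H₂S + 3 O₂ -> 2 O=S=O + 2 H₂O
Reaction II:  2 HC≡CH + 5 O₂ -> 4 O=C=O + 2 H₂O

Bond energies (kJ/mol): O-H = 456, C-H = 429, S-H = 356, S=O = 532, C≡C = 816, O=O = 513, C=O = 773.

Reaction I:
  Bonds broken (reactants):
    O=O: 3 × 513 = 1539
    S-H: 4 × 356 = 1424
    Σ(broken) = 2963 kJ
  Bonds formed (products):
    O-H: 4 × 456 = 1824
    S=O: 4 × 532 = 2128
    Σ(formed) = 3952 kJ
  ΔH_I = 2963 − 3952 = −989 kJ
Reaction II:
  Bonds broken (reactants):
    C≡C: 2 × 816 = 1632
    C-H: 4 × 429 = 1716
    O=O: 5 × 513 = 2565
    Σ(broken) = 5913 kJ
  Bonds formed (products):
    C=O: 8 × 773 = 6184
    O-H: 4 × 456 = 1824
    Σ(formed) = 8008 kJ
  ΔH_II = 5913 − 8008 = −2095 kJ
ΔH_I − ΔH_II = +1106 kJ, so reaction II has the more negative ΔH; |ΔH_I − ΔH_II| = 1106 kJ.

Reaction II, by 1106 kJ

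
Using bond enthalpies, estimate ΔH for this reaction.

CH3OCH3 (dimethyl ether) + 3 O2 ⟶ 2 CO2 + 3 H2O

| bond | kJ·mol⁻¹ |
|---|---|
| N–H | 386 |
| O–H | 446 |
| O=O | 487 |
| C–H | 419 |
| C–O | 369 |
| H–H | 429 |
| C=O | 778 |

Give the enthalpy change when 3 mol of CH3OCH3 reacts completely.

ΔH = −3225 kJ

Bonds broken (reactants):
  C–H: 6 × 419 = 2514
  C–O: 2 × 369 = 738
  O=O: 3 × 487 = 1461
  Σ(broken) = 4713 kJ
Bonds formed (products):
  C=O: 4 × 778 = 3112
  O–H: 6 × 446 = 2676
  Σ(formed) = 5788 kJ
ΔH = Σ(broken) − Σ(formed) = 4713 − 5788 = −1075 kJ
For 3× the reaction as written: 3 × (−1075) = −3225 kJ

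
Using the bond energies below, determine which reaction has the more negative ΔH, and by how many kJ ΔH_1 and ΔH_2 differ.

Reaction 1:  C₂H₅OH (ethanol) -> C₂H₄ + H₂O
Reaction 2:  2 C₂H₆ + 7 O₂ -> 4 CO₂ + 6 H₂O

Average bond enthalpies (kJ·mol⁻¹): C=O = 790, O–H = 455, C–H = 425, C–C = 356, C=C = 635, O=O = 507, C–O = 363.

Reaction 2, by 2473 kJ

Reaction 1:
  Bonds broken (reactants):
    C–C: 1 × 356 = 356
    C–H: 5 × 425 = 2125
    C–O: 1 × 363 = 363
    O–H: 1 × 455 = 455
    Σ(broken) = 3299 kJ
  Bonds formed (products):
    C–H: 4 × 425 = 1700
    C=C: 1 × 635 = 635
    O–H: 2 × 455 = 910
    Σ(formed) = 3245 kJ
  ΔH_1 = 3299 − 3245 = +54 kJ
Reaction 2:
  Bonds broken (reactants):
    C–C: 2 × 356 = 712
    C–H: 12 × 425 = 5100
    O=O: 7 × 507 = 3549
    Σ(broken) = 9361 kJ
  Bonds formed (products):
    C=O: 8 × 790 = 6320
    O–H: 12 × 455 = 5460
    Σ(formed) = 11780 kJ
  ΔH_2 = 9361 − 11780 = −2419 kJ
ΔH_1 − ΔH_2 = +2473 kJ, so reaction 2 has the more negative ΔH; |ΔH_1 − ΔH_2| = 2473 kJ.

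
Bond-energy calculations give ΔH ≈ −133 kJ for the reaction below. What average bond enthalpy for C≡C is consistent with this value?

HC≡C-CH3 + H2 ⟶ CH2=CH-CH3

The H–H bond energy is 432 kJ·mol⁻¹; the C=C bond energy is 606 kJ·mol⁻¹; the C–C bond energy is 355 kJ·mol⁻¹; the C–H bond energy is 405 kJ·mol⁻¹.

Let D be the C≡C bond energy.
Σ(broken) = 1×D + 1×355 + 4×405 + 1×432 = 2407 + D
Σ(formed) = 1×355 + 6×405 + 1×606 = 3391
ΔH = Σ(broken) − Σ(formed) = (2407 + D) − (3391) = −984 + D
Setting this equal to −133 kJ gives D = 851 kJ/mol.

D(C≡C) ≈ 851 kJ/mol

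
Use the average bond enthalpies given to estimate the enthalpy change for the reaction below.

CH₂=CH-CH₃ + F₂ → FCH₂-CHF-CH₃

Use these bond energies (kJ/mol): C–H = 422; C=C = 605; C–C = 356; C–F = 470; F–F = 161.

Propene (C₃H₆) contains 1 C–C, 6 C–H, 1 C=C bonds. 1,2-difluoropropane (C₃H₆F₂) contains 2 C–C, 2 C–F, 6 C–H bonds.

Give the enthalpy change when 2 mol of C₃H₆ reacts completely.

ΔH = −1060 kJ

Bonds broken (reactants):
  C–C: 1 × 356 = 356
  C–H: 6 × 422 = 2532
  C=C: 1 × 605 = 605
  F–F: 1 × 161 = 161
  Σ(broken) = 3654 kJ
Bonds formed (products):
  C–C: 2 × 356 = 712
  C–F: 2 × 470 = 940
  C–H: 6 × 422 = 2532
  Σ(formed) = 4184 kJ
ΔH = Σ(broken) − Σ(formed) = 3654 − 4184 = −530 kJ
For 2× the reaction as written: 2 × (−530) = −1060 kJ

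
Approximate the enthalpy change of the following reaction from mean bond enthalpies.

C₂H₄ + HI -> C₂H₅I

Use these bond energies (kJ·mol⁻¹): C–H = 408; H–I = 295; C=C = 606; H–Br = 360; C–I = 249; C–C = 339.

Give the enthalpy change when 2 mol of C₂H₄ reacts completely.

ΔH = −190 kJ

Bonds broken (reactants):
  C–H: 4 × 408 = 1632
  C=C: 1 × 606 = 606
  H–I: 1 × 295 = 295
  Σ(broken) = 2533 kJ
Bonds formed (products):
  C–C: 1 × 339 = 339
  C–H: 5 × 408 = 2040
  C–I: 1 × 249 = 249
  Σ(formed) = 2628 kJ
ΔH = Σ(broken) − Σ(formed) = 2533 − 2628 = −95 kJ
For 2× the reaction as written: 2 × (−95) = −190 kJ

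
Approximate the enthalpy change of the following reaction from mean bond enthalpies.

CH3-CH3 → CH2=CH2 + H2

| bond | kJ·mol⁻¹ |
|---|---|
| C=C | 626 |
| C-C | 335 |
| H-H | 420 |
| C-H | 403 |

ΔH ≈ +95 kJ

Bonds broken (reactants):
  C-C: 1 × 335 = 335
  C-H: 6 × 403 = 2418
  Σ(broken) = 2753 kJ
Bonds formed (products):
  C-H: 4 × 403 = 1612
  C=C: 1 × 626 = 626
  H-H: 1 × 420 = 420
  Σ(formed) = 2658 kJ
ΔH = Σ(broken) − Σ(formed) = 2753 − 2658 = +95 kJ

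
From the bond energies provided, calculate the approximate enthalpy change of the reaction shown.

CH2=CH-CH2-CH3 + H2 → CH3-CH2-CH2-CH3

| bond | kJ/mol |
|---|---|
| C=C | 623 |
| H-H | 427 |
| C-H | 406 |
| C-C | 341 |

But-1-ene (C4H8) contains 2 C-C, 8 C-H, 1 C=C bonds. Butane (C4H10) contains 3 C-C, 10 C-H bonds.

Bonds broken (reactants):
  C-C: 2 × 341 = 682
  C-H: 8 × 406 = 3248
  C=C: 1 × 623 = 623
  H-H: 1 × 427 = 427
  Σ(broken) = 4980 kJ
Bonds formed (products):
  C-C: 3 × 341 = 1023
  C-H: 10 × 406 = 4060
  Σ(formed) = 5083 kJ
ΔH = Σ(broken) − Σ(formed) = 4980 − 5083 = −103 kJ

ΔH ≈ −103 kJ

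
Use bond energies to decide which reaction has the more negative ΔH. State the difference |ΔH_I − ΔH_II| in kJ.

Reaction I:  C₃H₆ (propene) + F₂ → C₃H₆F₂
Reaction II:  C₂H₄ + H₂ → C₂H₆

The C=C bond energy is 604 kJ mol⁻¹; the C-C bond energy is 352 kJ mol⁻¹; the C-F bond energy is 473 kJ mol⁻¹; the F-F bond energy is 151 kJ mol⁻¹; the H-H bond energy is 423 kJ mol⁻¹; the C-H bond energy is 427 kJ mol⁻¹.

Reaction I, by 364 kJ

Reaction I:
  Bonds broken (reactants):
    C-C: 1 × 352 = 352
    C-H: 6 × 427 = 2562
    C=C: 1 × 604 = 604
    F-F: 1 × 151 = 151
    Σ(broken) = 3669 kJ
  Bonds formed (products):
    C-C: 2 × 352 = 704
    C-F: 2 × 473 = 946
    C-H: 6 × 427 = 2562
    Σ(formed) = 4212 kJ
  ΔH_I = 3669 − 4212 = −543 kJ
Reaction II:
  Bonds broken (reactants):
    C-H: 4 × 427 = 1708
    C=C: 1 × 604 = 604
    H-H: 1 × 423 = 423
    Σ(broken) = 2735 kJ
  Bonds formed (products):
    C-C: 1 × 352 = 352
    C-H: 6 × 427 = 2562
    Σ(formed) = 2914 kJ
  ΔH_II = 2735 − 2914 = −179 kJ
ΔH_I − ΔH_II = −364 kJ, so reaction I has the more negative ΔH; |ΔH_I − ΔH_II| = 364 kJ.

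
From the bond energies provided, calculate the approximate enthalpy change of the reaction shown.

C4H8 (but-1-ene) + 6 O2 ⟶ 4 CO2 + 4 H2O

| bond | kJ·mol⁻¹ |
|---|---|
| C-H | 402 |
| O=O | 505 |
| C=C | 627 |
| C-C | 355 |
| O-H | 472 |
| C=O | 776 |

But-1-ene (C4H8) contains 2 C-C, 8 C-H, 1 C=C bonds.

Bonds broken (reactants):
  C-C: 2 × 355 = 710
  C-H: 8 × 402 = 3216
  C=C: 1 × 627 = 627
  O=O: 6 × 505 = 3030
  Σ(broken) = 7583 kJ
Bonds formed (products):
  C=O: 8 × 776 = 6208
  O-H: 8 × 472 = 3776
  Σ(formed) = 9984 kJ
ΔH = Σ(broken) − Σ(formed) = 7583 − 9984 = −2401 kJ

ΔH ≈ −2401 kJ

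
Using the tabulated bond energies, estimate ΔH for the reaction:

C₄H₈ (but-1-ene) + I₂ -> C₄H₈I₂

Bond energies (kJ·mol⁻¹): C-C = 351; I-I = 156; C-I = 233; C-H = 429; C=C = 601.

ΔH ≈ −60 kJ

Bonds broken (reactants):
  C-C: 2 × 351 = 702
  C-H: 8 × 429 = 3432
  C=C: 1 × 601 = 601
  I-I: 1 × 156 = 156
  Σ(broken) = 4891 kJ
Bonds formed (products):
  C-C: 3 × 351 = 1053
  C-H: 8 × 429 = 3432
  C-I: 2 × 233 = 466
  Σ(formed) = 4951 kJ
ΔH = Σ(broken) − Σ(formed) = 4891 − 4951 = −60 kJ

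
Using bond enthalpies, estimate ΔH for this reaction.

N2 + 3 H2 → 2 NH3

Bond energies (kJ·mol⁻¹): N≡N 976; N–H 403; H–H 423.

ΔH ≈ −173 kJ

Bonds broken (reactants):
  H–H: 3 × 423 = 1269
  N≡N: 1 × 976 = 976
  Σ(broken) = 2245 kJ
Bonds formed (products):
  N–H: 6 × 403 = 2418
  Σ(formed) = 2418 kJ
ΔH = Σ(broken) − Σ(formed) = 2245 − 2418 = −173 kJ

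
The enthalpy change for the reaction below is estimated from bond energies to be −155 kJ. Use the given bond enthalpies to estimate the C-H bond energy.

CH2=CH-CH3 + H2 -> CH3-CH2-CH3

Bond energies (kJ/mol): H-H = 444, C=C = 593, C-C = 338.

Let D be the C-H bond energy.
Σ(broken) = 1×338 + 6×D + 1×593 + 1×444 = 1375 + 6D
Σ(formed) = 2×338 + 8×D = 676 + 8D
ΔH = Σ(broken) − Σ(formed) = (1375 + 6D) − (676 + 8D) = +699 − 2D
Setting this equal to −155 kJ gives 2D = 854, so D = 427 kJ/mol.

D(C-H) ≈ 427 kJ/mol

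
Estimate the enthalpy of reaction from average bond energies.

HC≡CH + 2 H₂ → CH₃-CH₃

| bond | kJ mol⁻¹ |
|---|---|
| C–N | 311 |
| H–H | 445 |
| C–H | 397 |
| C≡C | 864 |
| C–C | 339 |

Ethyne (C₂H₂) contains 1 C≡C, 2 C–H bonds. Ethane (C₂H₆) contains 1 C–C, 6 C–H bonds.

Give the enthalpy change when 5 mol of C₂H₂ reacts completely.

Bonds broken (reactants):
  C≡C: 1 × 864 = 864
  C–H: 2 × 397 = 794
  H–H: 2 × 445 = 890
  Σ(broken) = 2548 kJ
Bonds formed (products):
  C–C: 1 × 339 = 339
  C–H: 6 × 397 = 2382
  Σ(formed) = 2721 kJ
ΔH = Σ(broken) − Σ(formed) = 2548 − 2721 = −173 kJ
For 5× the reaction as written: 5 × (−173) = −865 kJ

ΔH = −865 kJ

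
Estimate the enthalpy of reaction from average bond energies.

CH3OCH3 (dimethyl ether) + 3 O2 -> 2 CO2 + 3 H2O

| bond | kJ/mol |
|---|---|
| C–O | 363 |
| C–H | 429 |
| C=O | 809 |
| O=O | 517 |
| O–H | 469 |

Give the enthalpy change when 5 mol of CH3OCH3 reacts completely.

ΔH = −5995 kJ

Bonds broken (reactants):
  C–H: 6 × 429 = 2574
  C–O: 2 × 363 = 726
  O=O: 3 × 517 = 1551
  Σ(broken) = 4851 kJ
Bonds formed (products):
  C=O: 4 × 809 = 3236
  O–H: 6 × 469 = 2814
  Σ(formed) = 6050 kJ
ΔH = Σ(broken) − Σ(formed) = 4851 − 6050 = −1199 kJ
For 5× the reaction as written: 5 × (−1199) = −5995 kJ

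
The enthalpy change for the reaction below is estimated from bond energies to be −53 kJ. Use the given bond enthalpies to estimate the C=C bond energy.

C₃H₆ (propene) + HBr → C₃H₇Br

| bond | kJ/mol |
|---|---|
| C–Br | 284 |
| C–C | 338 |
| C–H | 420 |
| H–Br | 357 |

D(C=C) ≈ 632 kJ/mol

Let D be the C=C bond energy.
Σ(broken) = 1×338 + 6×420 + 1×D + 1×357 = 3215 + D
Σ(formed) = 1×284 + 2×338 + 7×420 = 3900
ΔH = Σ(broken) − Σ(formed) = (3215 + D) − (3900) = −685 + D
Setting this equal to −53 kJ gives D = 632 kJ/mol.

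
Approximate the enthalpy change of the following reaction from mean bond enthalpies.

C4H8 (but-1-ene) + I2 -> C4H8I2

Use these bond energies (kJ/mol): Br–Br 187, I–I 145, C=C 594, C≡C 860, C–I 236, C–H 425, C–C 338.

ΔH ≈ −71 kJ

Bonds broken (reactants):
  C–C: 2 × 338 = 676
  C–H: 8 × 425 = 3400
  C=C: 1 × 594 = 594
  I–I: 1 × 145 = 145
  Σ(broken) = 4815 kJ
Bonds formed (products):
  C–C: 3 × 338 = 1014
  C–H: 8 × 425 = 3400
  C–I: 2 × 236 = 472
  Σ(formed) = 4886 kJ
ΔH = Σ(broken) − Σ(formed) = 4815 − 4886 = −71 kJ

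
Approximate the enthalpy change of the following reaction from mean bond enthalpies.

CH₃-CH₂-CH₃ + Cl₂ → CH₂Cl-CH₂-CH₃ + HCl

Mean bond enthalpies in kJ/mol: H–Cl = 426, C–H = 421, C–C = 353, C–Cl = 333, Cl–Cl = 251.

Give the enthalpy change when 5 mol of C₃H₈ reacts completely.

ΔH = −435 kJ

Bonds broken (reactants):
  C–C: 2 × 353 = 706
  C–H: 8 × 421 = 3368
  Cl–Cl: 1 × 251 = 251
  Σ(broken) = 4325 kJ
Bonds formed (products):
  C–C: 2 × 353 = 706
  C–Cl: 1 × 333 = 333
  C–H: 7 × 421 = 2947
  H–Cl: 1 × 426 = 426
  Σ(formed) = 4412 kJ
ΔH = Σ(broken) − Σ(formed) = 4325 − 4412 = −87 kJ
For 5× the reaction as written: 5 × (−87) = −435 kJ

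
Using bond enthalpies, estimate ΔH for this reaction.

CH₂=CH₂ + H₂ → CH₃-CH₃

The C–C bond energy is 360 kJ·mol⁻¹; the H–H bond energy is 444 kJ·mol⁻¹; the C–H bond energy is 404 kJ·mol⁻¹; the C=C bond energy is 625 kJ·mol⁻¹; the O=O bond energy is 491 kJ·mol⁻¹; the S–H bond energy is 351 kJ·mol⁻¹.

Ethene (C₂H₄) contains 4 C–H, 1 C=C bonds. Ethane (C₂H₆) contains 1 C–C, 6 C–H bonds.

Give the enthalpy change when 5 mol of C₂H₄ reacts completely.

Bonds broken (reactants):
  C–H: 4 × 404 = 1616
  C=C: 1 × 625 = 625
  H–H: 1 × 444 = 444
  Σ(broken) = 2685 kJ
Bonds formed (products):
  C–C: 1 × 360 = 360
  C–H: 6 × 404 = 2424
  Σ(formed) = 2784 kJ
ΔH = Σ(broken) − Σ(formed) = 2685 − 2784 = −99 kJ
For 5× the reaction as written: 5 × (−99) = −495 kJ

ΔH = −495 kJ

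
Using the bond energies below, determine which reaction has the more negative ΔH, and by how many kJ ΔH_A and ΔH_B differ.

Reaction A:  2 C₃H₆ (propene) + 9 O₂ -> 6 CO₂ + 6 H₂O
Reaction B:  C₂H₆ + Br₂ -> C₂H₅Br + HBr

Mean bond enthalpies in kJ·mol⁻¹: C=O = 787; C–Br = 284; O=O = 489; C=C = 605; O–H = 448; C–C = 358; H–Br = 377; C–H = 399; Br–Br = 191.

Reaction A, by 3634 kJ

Reaction A:
  Bonds broken (reactants):
    C–C: 2 × 358 = 716
    C–H: 12 × 399 = 4788
    C=C: 2 × 605 = 1210
    O=O: 9 × 489 = 4401
    Σ(broken) = 11115 kJ
  Bonds formed (products):
    C=O: 12 × 787 = 9444
    O–H: 12 × 448 = 5376
    Σ(formed) = 14820 kJ
  ΔH_A = 11115 − 14820 = −3705 kJ
Reaction B:
  Bonds broken (reactants):
    Br–Br: 1 × 191 = 191
    C–C: 1 × 358 = 358
    C–H: 6 × 399 = 2394
    Σ(broken) = 2943 kJ
  Bonds formed (products):
    C–Br: 1 × 284 = 284
    C–C: 1 × 358 = 358
    C–H: 5 × 399 = 1995
    H–Br: 1 × 377 = 377
    Σ(formed) = 3014 kJ
  ΔH_B = 2943 − 3014 = −71 kJ
ΔH_A − ΔH_B = −3634 kJ, so reaction A has the more negative ΔH; |ΔH_A − ΔH_B| = 3634 kJ.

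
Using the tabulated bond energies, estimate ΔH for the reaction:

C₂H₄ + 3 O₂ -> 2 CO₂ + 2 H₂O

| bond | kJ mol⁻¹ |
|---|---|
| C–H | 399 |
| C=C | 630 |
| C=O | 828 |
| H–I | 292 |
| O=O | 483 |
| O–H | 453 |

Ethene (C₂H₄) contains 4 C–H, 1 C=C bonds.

ΔH ≈ −1449 kJ

Bonds broken (reactants):
  C–H: 4 × 399 = 1596
  C=C: 1 × 630 = 630
  O=O: 3 × 483 = 1449
  Σ(broken) = 3675 kJ
Bonds formed (products):
  C=O: 4 × 828 = 3312
  O–H: 4 × 453 = 1812
  Σ(formed) = 5124 kJ
ΔH = Σ(broken) − Σ(formed) = 3675 − 5124 = −1449 kJ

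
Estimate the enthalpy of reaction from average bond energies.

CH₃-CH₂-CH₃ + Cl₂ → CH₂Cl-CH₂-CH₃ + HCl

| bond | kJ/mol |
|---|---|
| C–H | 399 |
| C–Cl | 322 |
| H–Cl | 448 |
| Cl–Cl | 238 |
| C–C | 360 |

ΔH ≈ −133 kJ

Bonds broken (reactants):
  C–C: 2 × 360 = 720
  C–H: 8 × 399 = 3192
  Cl–Cl: 1 × 238 = 238
  Σ(broken) = 4150 kJ
Bonds formed (products):
  C–C: 2 × 360 = 720
  C–Cl: 1 × 322 = 322
  C–H: 7 × 399 = 2793
  H–Cl: 1 × 448 = 448
  Σ(formed) = 4283 kJ
ΔH = Σ(broken) − Σ(formed) = 4150 − 4283 = −133 kJ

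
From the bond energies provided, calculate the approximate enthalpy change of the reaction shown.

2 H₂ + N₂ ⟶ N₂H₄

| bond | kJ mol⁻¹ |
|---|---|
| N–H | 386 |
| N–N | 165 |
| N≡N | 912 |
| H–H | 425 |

ΔH ≈ +53 kJ

Bonds broken (reactants):
  H–H: 2 × 425 = 850
  N≡N: 1 × 912 = 912
  Σ(broken) = 1762 kJ
Bonds formed (products):
  N–H: 4 × 386 = 1544
  N–N: 1 × 165 = 165
  Σ(formed) = 1709 kJ
ΔH = Σ(broken) − Σ(formed) = 1762 − 1709 = +53 kJ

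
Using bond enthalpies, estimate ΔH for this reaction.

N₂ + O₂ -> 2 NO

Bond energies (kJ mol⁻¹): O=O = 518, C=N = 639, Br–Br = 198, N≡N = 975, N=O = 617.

Bonds broken (reactants):
  N≡N: 1 × 975 = 975
  O=O: 1 × 518 = 518
  Σ(broken) = 1493 kJ
Bonds formed (products):
  N=O: 2 × 617 = 1234
  Σ(formed) = 1234 kJ
ΔH = Σ(broken) − Σ(formed) = 1493 − 1234 = +259 kJ

ΔH ≈ +259 kJ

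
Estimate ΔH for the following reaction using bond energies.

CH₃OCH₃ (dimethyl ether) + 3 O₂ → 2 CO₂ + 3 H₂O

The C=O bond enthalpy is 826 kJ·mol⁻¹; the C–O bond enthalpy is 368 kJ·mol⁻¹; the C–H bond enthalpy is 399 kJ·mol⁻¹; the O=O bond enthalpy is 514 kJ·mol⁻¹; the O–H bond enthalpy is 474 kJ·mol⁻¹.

ΔH ≈ −1476 kJ

Bonds broken (reactants):
  C–H: 6 × 399 = 2394
  C–O: 2 × 368 = 736
  O=O: 3 × 514 = 1542
  Σ(broken) = 4672 kJ
Bonds formed (products):
  C=O: 4 × 826 = 3304
  O–H: 6 × 474 = 2844
  Σ(formed) = 6148 kJ
ΔH = Σ(broken) − Σ(formed) = 4672 − 6148 = −1476 kJ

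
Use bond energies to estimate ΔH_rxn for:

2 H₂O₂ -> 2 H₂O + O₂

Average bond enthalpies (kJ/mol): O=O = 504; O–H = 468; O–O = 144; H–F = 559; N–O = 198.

Bonds broken (reactants):
  O–H: 4 × 468 = 1872
  O–O: 2 × 144 = 288
  Σ(broken) = 2160 kJ
Bonds formed (products):
  O–H: 4 × 468 = 1872
  O=O: 1 × 504 = 504
  Σ(formed) = 2376 kJ
ΔH = Σ(broken) − Σ(formed) = 2160 − 2376 = −216 kJ

ΔH ≈ −216 kJ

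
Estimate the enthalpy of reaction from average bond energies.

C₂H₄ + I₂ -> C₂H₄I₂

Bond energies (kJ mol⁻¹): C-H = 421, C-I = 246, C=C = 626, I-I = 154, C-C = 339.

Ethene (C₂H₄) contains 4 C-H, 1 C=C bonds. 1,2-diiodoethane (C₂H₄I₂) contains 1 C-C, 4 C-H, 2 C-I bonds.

ΔH ≈ −51 kJ

Bonds broken (reactants):
  C-H: 4 × 421 = 1684
  C=C: 1 × 626 = 626
  I-I: 1 × 154 = 154
  Σ(broken) = 2464 kJ
Bonds formed (products):
  C-C: 1 × 339 = 339
  C-H: 4 × 421 = 1684
  C-I: 2 × 246 = 492
  Σ(formed) = 2515 kJ
ΔH = Σ(broken) − Σ(formed) = 2464 − 2515 = −51 kJ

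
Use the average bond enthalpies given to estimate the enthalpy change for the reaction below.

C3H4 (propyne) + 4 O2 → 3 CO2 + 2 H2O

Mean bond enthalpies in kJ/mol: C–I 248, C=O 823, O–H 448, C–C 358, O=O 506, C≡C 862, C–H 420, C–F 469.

Bonds broken (reactants):
  C≡C: 1 × 862 = 862
  C–C: 1 × 358 = 358
  C–H: 4 × 420 = 1680
  O=O: 4 × 506 = 2024
  Σ(broken) = 4924 kJ
Bonds formed (products):
  C=O: 6 × 823 = 4938
  O–H: 4 × 448 = 1792
  Σ(formed) = 6730 kJ
ΔH = Σ(broken) − Σ(formed) = 4924 − 6730 = −1806 kJ

ΔH ≈ −1806 kJ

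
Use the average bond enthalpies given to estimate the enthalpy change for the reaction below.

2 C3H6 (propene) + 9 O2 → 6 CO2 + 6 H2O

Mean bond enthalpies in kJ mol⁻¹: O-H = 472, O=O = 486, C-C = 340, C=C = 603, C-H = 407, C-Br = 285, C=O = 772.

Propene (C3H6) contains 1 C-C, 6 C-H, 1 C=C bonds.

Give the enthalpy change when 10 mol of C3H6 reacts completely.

ΔH = −18920 kJ

Bonds broken (reactants):
  C-C: 2 × 340 = 680
  C-H: 12 × 407 = 4884
  C=C: 2 × 603 = 1206
  O=O: 9 × 486 = 4374
  Σ(broken) = 11144 kJ
Bonds formed (products):
  C=O: 12 × 772 = 9264
  O-H: 12 × 472 = 5664
  Σ(formed) = 14928 kJ
ΔH = Σ(broken) − Σ(formed) = 11144 − 14928 = −3784 kJ
For 5× the reaction as written: 5 × (−3784) = −18920 kJ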